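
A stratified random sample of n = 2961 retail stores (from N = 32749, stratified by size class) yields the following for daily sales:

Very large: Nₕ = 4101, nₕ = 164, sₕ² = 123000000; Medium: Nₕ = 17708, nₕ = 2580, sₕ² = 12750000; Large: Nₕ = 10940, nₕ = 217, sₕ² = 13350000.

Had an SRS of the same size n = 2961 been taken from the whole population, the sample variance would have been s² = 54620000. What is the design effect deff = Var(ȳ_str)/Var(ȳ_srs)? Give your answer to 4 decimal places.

Var(ȳ_str) = Σ Wₕ²(1−fₕ)sₕ²/nₕ with Wₕ = Nₕ/32749:
  Very large: (4101/32749)²·(1−164/4101)·123000000/164 = 11290.687
  Medium: (17708/32749)²·(1−2580/17708)·12750000/2580 = 1234.3702
  Large: (10940/32749)²·(1−217/10940)·13350000/217 = 6729.1324
  → Var(ȳ_str) = 19254.19.
Var(ȳ_srs) = (1 − 2961/32749)·54620000/2961 = 16778.634.
deff = 19254.19 / 16778.634 = 1.1475.

1.1475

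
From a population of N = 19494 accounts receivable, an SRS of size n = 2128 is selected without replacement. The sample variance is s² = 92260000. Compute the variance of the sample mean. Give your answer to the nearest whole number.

38623

Under SRS without replacement, Var(ȳ) = (1 − f)·s²/n with f = n/N = 2128/19494 = 0.10916179.
Var(ȳ) = (1 − 0.10916179)·92260000/2128 = 0.89083821·43355.263 = 38622.525.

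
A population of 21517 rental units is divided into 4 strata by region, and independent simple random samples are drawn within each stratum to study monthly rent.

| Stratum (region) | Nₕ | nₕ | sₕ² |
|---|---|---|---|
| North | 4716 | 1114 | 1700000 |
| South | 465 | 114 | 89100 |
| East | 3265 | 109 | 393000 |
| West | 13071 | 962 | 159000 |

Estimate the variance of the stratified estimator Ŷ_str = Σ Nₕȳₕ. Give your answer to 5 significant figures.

8.9363 × 10^10

Var(Ŷ_str) = Σₕ Nₕ²(1 − fₕ)sₕ²/nₕ.
North: 4716²·(1 − 1114/4716)·1700000/1114 = 2.592276 × 10^10.
South: 465²·(1 − 114/465)·89100/114 = 1.2756541 × 10^8.
East: 3265²·(1 − 109/3265)·393000/109 = 3.7152345 × 10^10.
West: 13071²·(1 − 962/13071)·159000/962 = 2.6160085 × 10^10.
Sum = 8.9362755 × 10^10.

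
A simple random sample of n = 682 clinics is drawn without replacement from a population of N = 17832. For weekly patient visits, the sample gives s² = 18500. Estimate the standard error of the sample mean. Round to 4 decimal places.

5.1077

Under SRS without replacement, Var(ȳ) = (1 − f)·s²/n with f = n/N = 682/17832 = 0.03824585.
Var(ȳ) = (1 − 0.03824585)·18500/682 = 0.96175415·27.1261 = 26.088639.
SE(ȳ) = √(26.088639) = 5.1077.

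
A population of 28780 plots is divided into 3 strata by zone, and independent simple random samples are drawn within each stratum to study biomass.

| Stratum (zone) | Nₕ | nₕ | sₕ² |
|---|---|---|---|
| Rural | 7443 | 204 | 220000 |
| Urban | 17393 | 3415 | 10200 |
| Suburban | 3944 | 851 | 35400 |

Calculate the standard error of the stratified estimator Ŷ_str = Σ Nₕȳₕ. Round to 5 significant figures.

243600

Var(Ŷ_str) = Σₕ Nₕ²(1 − fₕ)sₕ²/nₕ.
Rural: 7443²·(1 − 204/7443)·220000/204 = 5.810575 × 10^10.
Urban: 17393²·(1 − 3415/17393)·10200/3415 = 7.2615444 × 10^8.
Suburban: 3944²·(1 − 851/3944)·35400/851 = 5.0744681 × 10^8.
Sum = 5.9339351 × 10^10.
SE = √(5.9339351 × 10^10) = 243600.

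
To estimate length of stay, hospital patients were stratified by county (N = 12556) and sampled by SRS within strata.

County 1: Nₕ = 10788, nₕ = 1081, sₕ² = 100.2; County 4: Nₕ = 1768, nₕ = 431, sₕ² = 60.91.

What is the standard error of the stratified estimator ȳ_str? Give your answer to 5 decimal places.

Var(ȳ_str) = Σₕ Wₕ²(1 − fₕ)sₕ²/nₕ with Wₕ = Nₕ/N, N = 12556.
County 1: Wₕ = 0.85919083; term = 0.85919083²·(1 − 0.10020393)·100.2/1081 = 0.061569465.
County 4: Wₕ = 0.14080917; term = 0.14080917²·(1 − 0.24377828)·60.91/431 = 0.0021189582.
Sum = 0.063688423.
SE = √(0.063688423) = 0.25237.

0.25237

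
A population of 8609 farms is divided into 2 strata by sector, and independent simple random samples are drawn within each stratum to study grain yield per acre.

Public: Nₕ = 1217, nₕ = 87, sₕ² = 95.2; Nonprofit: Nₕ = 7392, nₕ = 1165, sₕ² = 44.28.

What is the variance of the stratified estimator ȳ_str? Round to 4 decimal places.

0.0439

Var(ȳ_str) = Σₕ Wₕ²(1 − fₕ)sₕ²/nₕ with Wₕ = Nₕ/N, N = 8609.
Public: Wₕ = 0.14136369; term = 0.14136369²·(1 − 0.07148726)·95.2/87 = 0.020303986.
Nonprofit: Wₕ = 0.85863631; term = 0.85863631²·(1 − 0.15760281)·44.28/1165 = 0.023605712.
Sum = 0.043909698.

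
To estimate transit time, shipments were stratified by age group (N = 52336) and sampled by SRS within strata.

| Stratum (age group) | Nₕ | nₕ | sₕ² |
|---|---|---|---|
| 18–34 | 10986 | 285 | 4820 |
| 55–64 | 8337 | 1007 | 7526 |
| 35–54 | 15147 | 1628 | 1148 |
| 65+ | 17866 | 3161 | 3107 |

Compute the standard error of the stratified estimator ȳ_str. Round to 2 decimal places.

Var(ȳ_str) = Σₕ Wₕ²(1 − fₕ)sₕ²/nₕ with Wₕ = Nₕ/N, N = 52336.
18–34: Wₕ = 0.20991287; term = 0.20991287²·(1 − 0.02594211)·4820/285 = 0.72588042.
55–64: Wₕ = 0.15929762; term = 0.15929762²·(1 − 0.12078685)·7526/1007 = 0.16674294.
35–54: Wₕ = 0.28941837; term = 0.28941837²·(1 − 0.10748003)·1148/1628 = 0.052717842.
65+: Wₕ = 0.34137114; term = 0.34137114²·(1 − 0.17692824)·3107/3161 = 0.094277501.
Sum = 1.0396187.
SE = √(1.0396187) = 1.02.

1.02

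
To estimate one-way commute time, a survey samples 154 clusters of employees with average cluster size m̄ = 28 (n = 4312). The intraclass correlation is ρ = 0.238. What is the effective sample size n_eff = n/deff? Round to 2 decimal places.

deff = 1 + (28 − 1)·0.238 = 1 + 6.426 = 7.426.
n_eff = 4312 / 7.426 = 580.66.

580.66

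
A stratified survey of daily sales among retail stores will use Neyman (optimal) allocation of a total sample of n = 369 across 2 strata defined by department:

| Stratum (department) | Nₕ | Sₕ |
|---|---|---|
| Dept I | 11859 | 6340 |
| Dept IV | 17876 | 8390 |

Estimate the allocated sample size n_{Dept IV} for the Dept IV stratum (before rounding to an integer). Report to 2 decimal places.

245.79

Neyman allocation: nₕ = n·NₕSₕ / Σⱼ NⱼSⱼ.
Σ NⱼSⱼ = 11859·6340 + 17876·8390 = 2.251657 × 10^8.
n_{Dept IV} = 369·17876·8390 / (2.251657 × 10^8) = 245.79.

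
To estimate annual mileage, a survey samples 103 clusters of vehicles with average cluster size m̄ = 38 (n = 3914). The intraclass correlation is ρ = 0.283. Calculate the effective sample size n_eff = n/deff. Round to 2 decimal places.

deff = 1 + (38 − 1)·0.283 = 1 + 10.471 = 11.471.
n_eff = 3914 / 11.471 = 341.21.

341.21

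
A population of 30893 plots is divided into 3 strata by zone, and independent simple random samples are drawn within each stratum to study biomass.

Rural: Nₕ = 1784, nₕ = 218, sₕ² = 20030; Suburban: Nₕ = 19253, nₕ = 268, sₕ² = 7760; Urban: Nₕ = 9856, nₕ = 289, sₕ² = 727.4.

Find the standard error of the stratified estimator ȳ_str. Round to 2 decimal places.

3.41

Var(ȳ_str) = Σₕ Wₕ²(1 − fₕ)sₕ²/nₕ with Wₕ = Nₕ/N, N = 30893.
Rural: Wₕ = 0.05774771; term = 0.05774771²·(1 − 0.12219731)·20030/218 = 0.26896198.
Suburban: Wₕ = 0.62321562; term = 0.62321562²·(1 − 0.01391991)·7760/268 = 11.089597.
Urban: Wₕ = 0.31903667; term = 0.31903667²·(1 − 0.02932224)·727.4/289 = 0.24867479.
Sum = 11.607234.
SE = √(11.607234) = 3.41.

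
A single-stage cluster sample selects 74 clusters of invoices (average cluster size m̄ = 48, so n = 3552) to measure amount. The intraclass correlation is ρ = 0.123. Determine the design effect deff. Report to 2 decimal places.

deff = 1 + (48 − 1)·0.123 = 1 + 5.781 = 6.781.

6.78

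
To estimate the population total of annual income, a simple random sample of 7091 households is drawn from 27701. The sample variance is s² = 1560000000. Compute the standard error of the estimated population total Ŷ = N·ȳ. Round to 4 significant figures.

Var(Ŷ) = N²·Var(ȳ) = N²·(1 − n/N)·s²/n.
f = 7091/27701 = 0.25598354; Var(ȳ) = 0.74401646·1560000000/7091 = 163681.52.
Var(Ŷ) = 27701² · 163681.52 = 1.2560026 × 10^14.
SE(Ŷ) = √(1.2560026 × 10^14) = 1.121 × 10^7.

1.121 × 10^7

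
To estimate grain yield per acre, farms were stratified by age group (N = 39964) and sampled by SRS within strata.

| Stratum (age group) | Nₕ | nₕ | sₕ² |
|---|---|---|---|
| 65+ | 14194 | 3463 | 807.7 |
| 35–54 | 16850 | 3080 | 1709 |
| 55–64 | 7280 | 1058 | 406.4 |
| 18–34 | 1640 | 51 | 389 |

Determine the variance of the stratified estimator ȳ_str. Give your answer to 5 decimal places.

Var(ȳ_str) = Σₕ Wₕ²(1 − fₕ)sₕ²/nₕ with Wₕ = Nₕ/N, N = 39964.
65+: Wₕ = 0.35516965; term = 0.35516965²·(1 − 0.24397633)·807.7/3463 = 0.02224358.
35–54: Wₕ = 0.42162947; term = 0.42162947²·(1 − 0.18278932)·1709/3080 = 0.080609697.
55–64: Wₕ = 0.18216395; term = 0.18216395²·(1 − 0.14532967)·406.4/1058 = 0.010894104.
18–34: Wₕ = 0.04103693; term = 0.04103693²·(1 − 0.03109756)·389/51 = 0.012445412.
Sum = 0.12619279.

0.12619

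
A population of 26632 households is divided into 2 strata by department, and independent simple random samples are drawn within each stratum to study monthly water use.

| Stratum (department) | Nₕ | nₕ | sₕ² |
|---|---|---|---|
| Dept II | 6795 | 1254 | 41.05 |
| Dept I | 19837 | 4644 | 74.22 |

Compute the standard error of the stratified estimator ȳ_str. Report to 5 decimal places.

0.09235

Var(ȳ_str) = Σₕ Wₕ²(1 − fₕ)sₕ²/nₕ with Wₕ = Nₕ/N, N = 26632.
Dept II: Wₕ = 0.25514419; term = 0.25514419²·(1 − 0.18454746)·41.05/1254 = 0.0017377435.
Dept I: Wₕ = 0.74485581; term = 0.74485581²·(1 − 0.23410798)·74.22/4644 = 0.0067911091.
Sum = 0.0085288526.
SE = √(0.0085288526) = 0.09235.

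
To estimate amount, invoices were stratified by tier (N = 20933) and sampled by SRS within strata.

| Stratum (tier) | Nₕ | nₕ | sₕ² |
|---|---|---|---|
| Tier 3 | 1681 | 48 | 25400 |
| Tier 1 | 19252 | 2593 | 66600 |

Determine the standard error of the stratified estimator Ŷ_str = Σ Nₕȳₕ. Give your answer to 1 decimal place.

98438.4

Var(Ŷ_str) = Σₕ Nₕ²(1 − fₕ)sₕ²/nₕ.
Tier 3: 1681²·(1 − 48/1681)·25400/48 = 1.4526011 × 10^9.
Tier 1: 19252²·(1 − 2593/19252)·66600/2593 = 8.2375202 × 10^9.
Sum = 9.6901213 × 10^9.
SE = √(9.6901213 × 10^9) = 98438.4.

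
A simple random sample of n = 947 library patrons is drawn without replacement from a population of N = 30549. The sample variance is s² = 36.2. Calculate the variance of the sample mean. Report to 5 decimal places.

Under SRS without replacement, Var(ȳ) = (1 − f)·s²/n with f = n/N = 947/30549 = 0.03099938.
Var(ȳ) = (1 − 0.03099938)·36.2/947 = 0.96900062·0.038225977 = 0.037040995.

0.03704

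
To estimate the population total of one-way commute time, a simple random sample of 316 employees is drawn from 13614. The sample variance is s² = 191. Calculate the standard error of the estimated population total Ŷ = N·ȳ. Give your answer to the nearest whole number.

10461

Var(Ŷ) = N²·Var(ȳ) = N²·(1 − n/N)·s²/n.
f = 316/13614 = 0.02321140; Var(ȳ) = 0.97678860·191/316 = 0.5904007.
Var(Ŷ) = 13614² · 0.5904007 = 1.0942545 × 10^8.
SE(Ŷ) = √(1.0942545 × 10^8) = 10461.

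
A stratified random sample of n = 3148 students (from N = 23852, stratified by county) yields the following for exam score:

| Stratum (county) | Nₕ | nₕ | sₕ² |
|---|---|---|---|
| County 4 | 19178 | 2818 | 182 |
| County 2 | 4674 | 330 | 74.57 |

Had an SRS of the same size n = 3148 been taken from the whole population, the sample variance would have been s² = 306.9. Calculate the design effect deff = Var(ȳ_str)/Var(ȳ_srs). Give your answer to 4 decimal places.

Var(ȳ_str) = Σ Wₕ²(1−fₕ)sₕ²/nₕ with Wₕ = Nₕ/23852:
  County 4: (19178/23852)²·(1−2818/19178)·182/2818 = 0.035617826
  County 2: (4674/23852)²·(1−330/4674)·74.57/330 = 0.0080645312
  → Var(ȳ_str) = 0.043682357.
Var(ȳ_srs) = (1 − 3148/23852)·306.9/3148 = 0.084623625.
deff = 0.043682357 / 0.084623625 = 0.5162.

0.5162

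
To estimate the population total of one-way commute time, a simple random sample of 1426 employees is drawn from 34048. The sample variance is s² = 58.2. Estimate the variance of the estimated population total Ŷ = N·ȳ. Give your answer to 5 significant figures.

4.5332 × 10^7

Var(Ŷ) = N²·Var(ȳ) = N²·(1 − n/N)·s²/n.
f = 1426/34048 = 0.04188205; Var(ȳ) = 0.95811795·58.2/1426 = 0.039104113.
Var(Ŷ) = 34048² · 0.039104113 = 4.5332081 × 10^7.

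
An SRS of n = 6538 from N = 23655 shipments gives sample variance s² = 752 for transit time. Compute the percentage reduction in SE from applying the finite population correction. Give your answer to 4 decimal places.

14.9347

f = n/N = 6538/23655 = 0.27638977.
SE_no-fpc = √(s²/n) = 0.33914581; SE_fpc = √((1−f)s²/n) = 0.28849535.
Ratio = √(1−f) = 0.85065283. Reduction = 100·(1 − 0.85065283) = 14.9347%.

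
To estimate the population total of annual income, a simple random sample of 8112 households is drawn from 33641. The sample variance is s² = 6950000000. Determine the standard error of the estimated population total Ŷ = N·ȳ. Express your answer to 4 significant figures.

Var(Ŷ) = N²·Var(ȳ) = N²·(1 − n/N)·s²/n.
f = 8112/33641 = 0.24113433; Var(ȳ) = 0.75886567·6950000000/8112 = 650162.28.
Var(Ŷ) = 33641² · 650162.28 = 7.3579963 × 10^14.
SE(Ŷ) = √(7.3579963 × 10^14) = 2.713 × 10^7.

2.713 × 10^7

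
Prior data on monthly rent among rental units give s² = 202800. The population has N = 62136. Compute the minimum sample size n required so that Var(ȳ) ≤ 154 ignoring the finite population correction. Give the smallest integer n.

Without fpc, n₀ = s²/D = 202800/154 = 1316.8831.
Rounding up, n = 1317.

1317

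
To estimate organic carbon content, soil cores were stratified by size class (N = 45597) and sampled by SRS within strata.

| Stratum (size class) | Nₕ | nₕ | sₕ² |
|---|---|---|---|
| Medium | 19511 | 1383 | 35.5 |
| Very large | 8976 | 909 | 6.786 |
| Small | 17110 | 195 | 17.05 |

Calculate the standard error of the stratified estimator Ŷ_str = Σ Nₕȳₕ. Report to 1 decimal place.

5909.7

Var(Ŷ_str) = Σₕ Nₕ²(1 − fₕ)sₕ²/nₕ.
Medium: 19511²·(1 − 1383/19511)·35.5/1383 = 9.0789494 × 10^6.
Very large: 8976²·(1 − 909/8976)·6.786/909 = 540561.2.
Small: 17110²·(1 − 195/17110)·17.05/195 = 2.5305317 × 10^7.
Sum = 3.4924828 × 10^7.
SE = √(3.4924828 × 10^7) = 5909.7.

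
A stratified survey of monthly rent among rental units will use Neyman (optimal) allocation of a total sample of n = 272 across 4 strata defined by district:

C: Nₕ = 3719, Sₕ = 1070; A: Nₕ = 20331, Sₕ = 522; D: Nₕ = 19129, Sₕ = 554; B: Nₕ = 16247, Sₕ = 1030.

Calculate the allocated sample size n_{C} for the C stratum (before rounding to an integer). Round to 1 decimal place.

25.8

Neyman allocation: nₕ = n·NₕSₕ / Σⱼ NⱼSⱼ.
Σ NⱼSⱼ = 3719·1070 + 20331·522 + 19129·554 + 16247·1030 = 4.1923988 × 10^7.
n_{C} = 272·3719·1070 / (4.1923988 × 10^7) = 25.8.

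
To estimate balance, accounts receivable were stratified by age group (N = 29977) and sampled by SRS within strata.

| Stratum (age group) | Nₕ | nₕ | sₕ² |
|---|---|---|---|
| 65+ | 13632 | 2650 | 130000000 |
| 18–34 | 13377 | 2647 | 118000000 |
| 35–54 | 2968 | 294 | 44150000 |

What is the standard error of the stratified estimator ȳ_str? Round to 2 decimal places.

128.92

Var(ȳ_str) = Σₕ Wₕ²(1 − fₕ)sₕ²/nₕ with Wₕ = Nₕ/N, N = 29977.
65+: Wₕ = 0.45474864; term = 0.45474864²·(1 − 0.19439554)·130000000/2650 = 8172.6361.
18–34: Wₕ = 0.44624212; term = 0.44624212²·(1 − 0.19787695)·118000000/2647 = 7120.4949.
35–54: Wₕ = 0.09900924; term = 0.09900924²·(1 − 0.09905660)·44150000/294 = 1326.2712.
Sum = 16619.402.
SE = √(16619.402) = 128.92.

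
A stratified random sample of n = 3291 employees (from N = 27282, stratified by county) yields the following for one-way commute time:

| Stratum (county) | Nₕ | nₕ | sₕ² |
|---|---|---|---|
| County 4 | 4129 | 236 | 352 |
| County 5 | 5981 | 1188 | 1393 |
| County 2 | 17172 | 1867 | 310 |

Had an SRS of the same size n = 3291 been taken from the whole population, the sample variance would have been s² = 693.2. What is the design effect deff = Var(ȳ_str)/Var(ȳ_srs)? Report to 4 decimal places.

Var(ȳ_str) = Σ Wₕ²(1−fₕ)sₕ²/nₕ with Wₕ = Nₕ/27282:
  County 4: (4129/27282)²·(1−236/4129)·352/236 = 0.032211247
  County 5: (5981/27282)²·(1−1188/5981)·1393/1188 = 0.045160995
  County 2: (17172/27282)²·(1−1867/17172)·310/1867 = 0.058629904
  → Var(ȳ_str) = 0.13600215.
Var(ȳ_srs) = (1 − 3291/27282)·693.2/3291 = 0.18522637.
deff = 0.13600215 / 0.18522637 = 0.7342.

0.7342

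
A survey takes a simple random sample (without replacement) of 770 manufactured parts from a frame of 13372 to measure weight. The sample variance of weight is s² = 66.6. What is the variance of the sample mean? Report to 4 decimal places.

Under SRS without replacement, Var(ȳ) = (1 − f)·s²/n with f = n/N = 770/13372 = 0.05758301.
Var(ȳ) = (1 − 0.05758301)·66.6/770 = 0.94241699·0.086493506 = 0.08151295.

0.0815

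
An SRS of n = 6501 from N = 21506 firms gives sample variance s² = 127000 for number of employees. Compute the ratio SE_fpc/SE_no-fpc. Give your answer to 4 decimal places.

0.8353

f = n/N = 6501/21506 = 0.30228773.
SE_no-fpc = √(s²/n) = 4.4198932; SE_fpc = √((1−f)s²/n) = 3.6919002.
Ratio = √(1−f) = 0.83529173.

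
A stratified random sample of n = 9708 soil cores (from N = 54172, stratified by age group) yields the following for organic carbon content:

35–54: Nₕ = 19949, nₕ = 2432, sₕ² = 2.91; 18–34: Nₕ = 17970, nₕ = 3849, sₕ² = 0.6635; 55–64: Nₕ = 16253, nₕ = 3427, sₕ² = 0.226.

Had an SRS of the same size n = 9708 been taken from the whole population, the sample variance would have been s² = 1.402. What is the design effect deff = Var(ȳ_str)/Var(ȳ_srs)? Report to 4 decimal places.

Var(ȳ_str) = Σ Wₕ²(1−fₕ)sₕ²/nₕ with Wₕ = Nₕ/54172:
  35–54: (19949/54172)²·(1−2432/19949)·2.91/2432 = 1.4248218 × 10^-4
  18–34: (17970/54172)²·(1−3849/17970)·0.6635/3849 = 1.4905852 × 10^-5
  55–64: (16253/54172)²·(1−3427/16253)·0.226/3427 = 4.684566 × 10^-6
  → Var(ȳ_str) = 1.620726 × 10^-4.
Var(ȳ_srs) = (1 − 9708/54172)·1.402/9708 = 1.1853645 × 10^-4.
deff = (1.620726 × 10^-4) / (1.1853645 × 10^-4) = 1.3673.

1.3673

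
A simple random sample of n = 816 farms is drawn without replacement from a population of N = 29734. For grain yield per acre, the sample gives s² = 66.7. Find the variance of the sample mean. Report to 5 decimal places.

Under SRS without replacement, Var(ȳ) = (1 − f)·s²/n with f = n/N = 816/29734 = 0.02744333.
Var(ȳ) = (1 − 0.02744333)·66.7/816 = 0.97255667·0.081740196 = 0.079496973.

0.07950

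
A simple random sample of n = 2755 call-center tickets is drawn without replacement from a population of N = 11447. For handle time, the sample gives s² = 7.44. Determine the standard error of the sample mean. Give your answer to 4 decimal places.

Under SRS without replacement, Var(ȳ) = (1 − f)·s²/n with f = n/N = 2755/11447 = 0.24067441.
Var(ȳ) = (1 − 0.24067441)·7.44/2755 = 0.75932559·0.0027005445 = 0.0020505925.
SE(ȳ) = √(0.0020505925) = 0.0453.

0.0453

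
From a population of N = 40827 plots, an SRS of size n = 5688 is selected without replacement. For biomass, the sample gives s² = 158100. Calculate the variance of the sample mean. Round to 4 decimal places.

23.9229

Under SRS without replacement, Var(ȳ) = (1 − f)·s²/n with f = n/N = 5688/40827 = 0.13931957.
Var(ȳ) = (1 − 0.13931957)·158100/5688 = 0.86068043·27.795359 = 23.922921.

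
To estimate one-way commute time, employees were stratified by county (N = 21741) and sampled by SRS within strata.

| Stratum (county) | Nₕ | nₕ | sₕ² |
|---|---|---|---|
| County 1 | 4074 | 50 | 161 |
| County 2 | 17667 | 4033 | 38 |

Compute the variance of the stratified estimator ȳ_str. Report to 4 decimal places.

0.1165

Var(ȳ_str) = Σₕ Wₕ²(1 − fₕ)sₕ²/nₕ with Wₕ = Nₕ/N, N = 21741.
County 1: Wₕ = 0.18738788; term = 0.18738788²·(1 − 0.01227295)·161/50 = 0.11168011.
County 2: Wₕ = 0.81261212; term = 0.81261212²·(1 − 0.22827871)·38/4033 = 0.0048015609.
Sum = 0.11648167.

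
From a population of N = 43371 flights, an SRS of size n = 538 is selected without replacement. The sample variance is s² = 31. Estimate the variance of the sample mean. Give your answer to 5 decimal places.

Under SRS without replacement, Var(ȳ) = (1 − f)·s²/n with f = n/N = 538/43371 = 0.01240460.
Var(ȳ) = (1 − 0.01240460)·31/538 = 0.98759540·0.057620818 = 0.056906055.

0.05691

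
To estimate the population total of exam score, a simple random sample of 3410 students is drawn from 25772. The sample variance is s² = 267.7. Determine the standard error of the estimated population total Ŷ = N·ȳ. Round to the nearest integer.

6726

Var(Ŷ) = N²·Var(ȳ) = N²·(1 − n/N)·s²/n.
f = 3410/25772 = 0.13231414; Var(ȳ) = 0.86768586·267.7/3410 = 0.068117157.
Var(Ŷ) = 25772² · 0.068117157 = 4.5243142 × 10^7.
SE(Ŷ) = √(4.5243142 × 10^7) = 6726.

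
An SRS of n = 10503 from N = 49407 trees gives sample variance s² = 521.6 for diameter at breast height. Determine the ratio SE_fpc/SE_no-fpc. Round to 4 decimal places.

0.8874

f = n/N = 10503/49407 = 0.21258121.
SE_no-fpc = √(s²/n) = 0.22284973; SE_fpc = √((1−f)s²/n) = 0.19774932.
Ratio = √(1−f) = 0.88736621.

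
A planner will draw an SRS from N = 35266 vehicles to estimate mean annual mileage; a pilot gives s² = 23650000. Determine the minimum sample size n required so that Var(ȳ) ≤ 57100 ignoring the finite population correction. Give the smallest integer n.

415

Without fpc, n₀ = s²/D = 23650000/57100 = 414.1856.
Rounding up, n = 415.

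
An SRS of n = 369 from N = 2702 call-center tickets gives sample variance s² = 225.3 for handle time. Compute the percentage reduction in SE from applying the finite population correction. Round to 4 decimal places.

7.0788

f = n/N = 369/2702 = 0.13656551.
SE_no-fpc = √(s²/n) = 0.78138922; SE_fpc = √((1−f)s²/n) = 0.72607605.
Ratio = √(1−f) = 0.92921176. Reduction = 100·(1 − 0.92921176) = 7.0788%.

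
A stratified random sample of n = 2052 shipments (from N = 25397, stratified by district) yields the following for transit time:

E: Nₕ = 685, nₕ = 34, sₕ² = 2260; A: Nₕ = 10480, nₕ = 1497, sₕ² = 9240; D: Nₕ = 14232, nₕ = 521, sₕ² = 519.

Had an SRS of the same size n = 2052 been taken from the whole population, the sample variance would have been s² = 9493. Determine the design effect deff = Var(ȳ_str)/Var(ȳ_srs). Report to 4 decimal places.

0.2935

Var(ȳ_str) = Σ Wₕ²(1−fₕ)sₕ²/nₕ with Wₕ = Nₕ/25397:
  E: (685/25397)²·(1−34/685)·2260/34 = 0.045955368
  A: (10480/25397)²·(1−1497/10480)·9240/1497 = 0.90088222
  D: (14232/25397)²·(1−521/14232)·519/521 = 0.30136989
  → Var(ȳ_str) = 1.2482075.
Var(ȳ_srs) = (1 − 2052/25397)·9493/2052 = 4.252434.
deff = 1.2482075 / 4.252434 = 0.2935.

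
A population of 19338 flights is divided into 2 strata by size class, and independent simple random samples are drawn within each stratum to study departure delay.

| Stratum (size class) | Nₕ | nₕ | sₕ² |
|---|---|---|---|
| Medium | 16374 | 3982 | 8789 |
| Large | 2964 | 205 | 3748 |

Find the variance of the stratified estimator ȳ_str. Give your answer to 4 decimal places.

Var(ȳ_str) = Σₕ Wₕ²(1 − fₕ)sₕ²/nₕ with Wₕ = Nₕ/N, N = 19338.
Medium: Wₕ = 0.84672665; term = 0.84672665²·(1 − 0.24319042)·8789/3982 = 1.1975986.
Large: Wₕ = 0.15327335; term = 0.15327335²·(1 − 0.06916329)·3748/205 = 0.39980895.
Sum = 1.5974076.

1.5974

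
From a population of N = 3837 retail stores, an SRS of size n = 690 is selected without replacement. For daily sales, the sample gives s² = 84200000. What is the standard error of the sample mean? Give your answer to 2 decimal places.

Under SRS without replacement, Var(ȳ) = (1 − f)·s²/n with f = n/N = 690/3837 = 0.17982799.
Var(ȳ) = (1 − 0.17982799)·84200000/690 = 0.82017201·122028.99 = 100084.76.
SE(ȳ) = √(100084.76) = 316.36.

316.36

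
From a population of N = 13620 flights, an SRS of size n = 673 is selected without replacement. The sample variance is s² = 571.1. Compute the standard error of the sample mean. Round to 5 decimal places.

Under SRS without replacement, Var(ȳ) = (1 − f)·s²/n with f = n/N = 673/13620 = 0.04941263.
Var(ȳ) = (1 − 0.04941263)·571.1/673 = 0.95058737·0.84858841 = 0.80665743.
SE(ȳ) = √(0.80665743) = 0.89814.

0.89814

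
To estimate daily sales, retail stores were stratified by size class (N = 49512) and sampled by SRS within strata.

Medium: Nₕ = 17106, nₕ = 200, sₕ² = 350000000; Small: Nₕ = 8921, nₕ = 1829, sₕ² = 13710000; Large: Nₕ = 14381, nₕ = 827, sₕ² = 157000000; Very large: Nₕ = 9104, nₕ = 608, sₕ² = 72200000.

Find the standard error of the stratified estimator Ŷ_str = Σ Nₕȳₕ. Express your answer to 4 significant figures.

Var(Ŷ_str) = Σₕ Nₕ²(1 − fₕ)sₕ²/nₕ.
Medium: 17106²·(1 − 200/17106)·350000000/200 = 5.0608956 × 10^14.
Small: 8921²·(1 − 1829/8921)·13710000/1829 = 4.7424855 × 10^11.
Large: 14381²·(1 − 827/14381)·157000000/827 = 3.7004174 × 10^13.
Very large: 9104²·(1 − 608/9104)·72200000/608 = 9.1850256 × 10^12.
Sum = 5.5275301 × 10^14.
SE = √(5.5275301 × 10^14) = 2.351 × 10^7.

2.351 × 10^7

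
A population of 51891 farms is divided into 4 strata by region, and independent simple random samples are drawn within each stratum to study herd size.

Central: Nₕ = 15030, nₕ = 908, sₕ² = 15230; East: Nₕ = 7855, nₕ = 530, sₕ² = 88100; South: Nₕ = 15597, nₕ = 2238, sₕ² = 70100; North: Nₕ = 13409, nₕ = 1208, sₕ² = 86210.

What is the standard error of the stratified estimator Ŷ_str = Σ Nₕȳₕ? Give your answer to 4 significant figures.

Var(Ŷ_str) = Σₕ Nₕ²(1 − fₕ)sₕ²/nₕ.
Central: 15030²·(1 − 908/15030)·15230/908 = 3.5601578 × 10^9.
East: 7855²·(1 − 530/7855)·88100/530 = 9.5643147 × 10^9.
South: 15597²·(1 − 2238/15597)·70100/2238 = 6.526389 × 10^9.
North: 13409²·(1 − 1208/13409)·86210/1208 = 1.1675689 × 10^10.
Sum = 3.1326551 × 10^10.
SE = √(3.1326551 × 10^10) = 177000.

177000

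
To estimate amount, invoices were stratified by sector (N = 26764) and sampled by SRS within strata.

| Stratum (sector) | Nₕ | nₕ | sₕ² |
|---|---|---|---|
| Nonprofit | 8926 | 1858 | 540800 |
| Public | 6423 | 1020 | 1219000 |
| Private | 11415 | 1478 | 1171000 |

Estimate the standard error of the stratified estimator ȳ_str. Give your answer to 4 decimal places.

14.4567

Var(ȳ_str) = Σₕ Wₕ²(1 − fₕ)sₕ²/nₕ with Wₕ = Nₕ/N, N = 26764.
Nonprofit: Wₕ = 0.33350770; term = 0.33350770²·(1 − 0.20815595)·540800/1858 = 25.635533.
Public: Wₕ = 0.23998655; term = 0.23998655²·(1 − 0.15880430)·1219000/1020 = 57.899442.
Private: Wₕ = 0.42650575; term = 0.42650575²·(1 − 0.12947876)·1171000/1478 = 125.46183.
Sum = 208.99681.
SE = √(208.99681) = 14.4567.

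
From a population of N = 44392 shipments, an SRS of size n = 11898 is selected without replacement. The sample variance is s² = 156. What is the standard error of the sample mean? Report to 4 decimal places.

0.0980

Under SRS without replacement, Var(ȳ) = (1 − f)·s²/n with f = n/N = 11898/44392 = 0.26802127.
Var(ȳ) = (1 − 0.26802127)·156/11898 = 0.73197873·0.013111447 = 0.0095973006.
SE(ȳ) = √(0.0095973006) = 0.0980.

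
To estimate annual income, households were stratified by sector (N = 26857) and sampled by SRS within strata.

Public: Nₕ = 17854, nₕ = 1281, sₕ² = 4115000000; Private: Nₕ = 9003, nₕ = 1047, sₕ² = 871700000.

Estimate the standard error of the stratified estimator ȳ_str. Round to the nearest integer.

1183

Var(ȳ_str) = Σₕ Wₕ²(1 − fₕ)sₕ²/nₕ with Wₕ = Nₕ/N, N = 26857.
Public: Wₕ = 0.66478013; term = 0.66478013²·(1 − 0.07174863)·4115000000/1281 = 1.3177784 × 10^6.
Private: Wₕ = 0.33521987; term = 0.33521987²·(1 − 0.11629457)·871700000/1047 = 82677.51.
Sum = 1.4004559 × 10^6.
SE = √(1.4004559 × 10^6) = 1183.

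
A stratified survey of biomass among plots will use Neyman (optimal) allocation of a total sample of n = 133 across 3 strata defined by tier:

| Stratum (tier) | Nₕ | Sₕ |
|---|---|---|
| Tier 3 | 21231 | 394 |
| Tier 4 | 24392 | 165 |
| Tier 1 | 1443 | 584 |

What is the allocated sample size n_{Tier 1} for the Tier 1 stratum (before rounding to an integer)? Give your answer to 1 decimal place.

Neyman allocation: nₕ = n·NₕSₕ / Σⱼ NⱼSⱼ.
Σ NⱼSⱼ = 21231·394 + 24392·165 + 1443·584 = 1.3232406 × 10^7.
n_{Tier 1} = 133·1443·584 / (1.3232406 × 10^7) = 8.5.

8.5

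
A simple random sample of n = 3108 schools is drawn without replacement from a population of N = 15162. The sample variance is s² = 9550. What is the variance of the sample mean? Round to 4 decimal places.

2.4429

Under SRS without replacement, Var(ȳ) = (1 − f)·s²/n with f = n/N = 3108/15162 = 0.20498615.
Var(ȳ) = (1 − 0.20498615)·9550/3108 = 0.79501385·3.0727156 = 2.4428514.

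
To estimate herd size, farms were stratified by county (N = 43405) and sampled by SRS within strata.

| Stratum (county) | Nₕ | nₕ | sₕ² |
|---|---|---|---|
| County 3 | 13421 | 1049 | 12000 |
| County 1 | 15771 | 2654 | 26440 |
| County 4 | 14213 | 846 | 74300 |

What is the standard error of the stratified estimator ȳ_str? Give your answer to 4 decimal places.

3.3104

Var(ȳ_str) = Σₕ Wₕ²(1 − fₕ)sₕ²/nₕ with Wₕ = Nₕ/N, N = 43405.
County 3: Wₕ = 0.30920401; term = 0.30920401²·(1 − 0.07816109)·12000/1049 = 1.0082101.
County 1: Wₕ = 0.36334524; term = 0.36334524²·(1 − 0.16828356)·26440/2654 = 1.0938928.
County 4: Wₕ = 0.32745075; term = 0.32745075²·(1 − 0.05952297)·74300/846 = 8.8564288.
Sum = 10.958532.
SE = √(10.958532) = 3.3104.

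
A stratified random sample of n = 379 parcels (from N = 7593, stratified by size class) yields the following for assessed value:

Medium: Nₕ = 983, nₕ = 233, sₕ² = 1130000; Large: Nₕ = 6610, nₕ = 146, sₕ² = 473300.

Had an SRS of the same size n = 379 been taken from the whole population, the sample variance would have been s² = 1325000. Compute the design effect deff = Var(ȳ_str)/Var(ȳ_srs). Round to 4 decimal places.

Var(ȳ_str) = Σ Wₕ²(1−fₕ)sₕ²/nₕ with Wₕ = Nₕ/7593:
  Medium: (983/7593)²·(1−233/983)·1130000/233 = 62.016964
  Large: (6610/7593)²·(1−146/6610)·473300/146 = 2402.4793
  → Var(ȳ_str) = 2464.4963.
Var(ȳ_srs) = (1 − 379/7593)·1325000/379 = 3321.5394.
deff = 2464.4963 / 3321.5394 = 0.7420.

0.7420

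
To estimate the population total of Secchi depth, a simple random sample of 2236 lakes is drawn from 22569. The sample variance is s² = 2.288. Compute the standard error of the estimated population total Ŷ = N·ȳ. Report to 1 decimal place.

Var(Ŷ) = N²·Var(ȳ) = N²·(1 − n/N)·s²/n.
f = 2236/22569 = 0.09907395; Var(ȳ) = 0.90092605·2.288/2236 = 9.2187782 × 10^-4.
Var(Ŷ) = 22569² · (9.2187782 × 10^-4) = 469567.47.
SE(Ŷ) = √(469567.47) = 685.2.

685.2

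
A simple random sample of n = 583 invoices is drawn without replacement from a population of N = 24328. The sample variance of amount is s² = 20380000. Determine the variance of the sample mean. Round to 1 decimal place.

Under SRS without replacement, Var(ȳ) = (1 − f)·s²/n with f = n/N = 583/24328 = 0.02396416.
Var(ȳ) = (1 − 0.02396416)·20380000/583 = 0.97603584·34957.118 = 34119.4.

34119.4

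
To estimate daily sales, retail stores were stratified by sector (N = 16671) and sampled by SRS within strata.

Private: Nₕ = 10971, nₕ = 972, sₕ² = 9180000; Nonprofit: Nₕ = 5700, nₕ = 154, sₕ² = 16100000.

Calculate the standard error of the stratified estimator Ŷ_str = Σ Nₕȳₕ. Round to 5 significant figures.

2.0835 × 10^6

Var(Ŷ_str) = Σₕ Nₕ²(1 − fₕ)sₕ²/nₕ.
Private: 10971²·(1 − 972/10971)·9180000/972 = 1.0360464 × 10^12.
Nonprofit: 5700²·(1 − 154/5700)·16100000/154 = 3.3049118 × 10^12.
Sum = 4.3409582 × 10^12.
SE = √(4.3409582 × 10^12) = 2.0835 × 10^6.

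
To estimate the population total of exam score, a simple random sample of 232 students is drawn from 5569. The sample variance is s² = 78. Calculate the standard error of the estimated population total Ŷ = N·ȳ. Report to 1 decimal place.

3161.1

Var(Ŷ) = N²·Var(ȳ) = N²·(1 − n/N)·s²/n.
f = 232/5569 = 0.04165918; Var(ȳ) = 0.95834082·78/232 = 0.32220079.
Var(Ŷ) = 5569² · 0.32220079 = 9.9926583 × 10^6.
SE(Ŷ) = √(9.9926583 × 10^6) = 3161.1.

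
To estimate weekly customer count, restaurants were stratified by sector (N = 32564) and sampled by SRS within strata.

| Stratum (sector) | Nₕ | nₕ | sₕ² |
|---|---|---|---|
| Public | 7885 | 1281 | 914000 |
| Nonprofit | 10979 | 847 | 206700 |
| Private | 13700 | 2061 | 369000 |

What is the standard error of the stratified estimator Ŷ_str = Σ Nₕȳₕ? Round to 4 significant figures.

Var(Ŷ_str) = Σₕ Nₕ²(1 − fₕ)sₕ²/nₕ.
Public: 7885²·(1 − 1281/7885)·914000/1281 = 3.7154022 × 10^10.
Nonprofit: 10979²·(1 − 847/10979)·206700/847 = 2.7146574 × 10^10.
Private: 13700²·(1 − 2061/13700)·369000/2061 = 2.8548586 × 10^10.
Sum = 9.2849182 × 10^10.
SE = √(9.2849182 × 10^10) = 304700.

304700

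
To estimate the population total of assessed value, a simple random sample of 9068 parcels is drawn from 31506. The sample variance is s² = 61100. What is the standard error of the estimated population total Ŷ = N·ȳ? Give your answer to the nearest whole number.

69017

Var(Ŷ) = N²·Var(ȳ) = N²·(1 − n/N)·s²/n.
f = 9068/31506 = 0.28781819; Var(ȳ) = 0.71218181·61100/9068 = 4.7986666.
Var(Ŷ) = 31506² · 4.7986666 = 4.763291 × 10^9.
SE(Ŷ) = √(4.763291 × 10^9) = 69017.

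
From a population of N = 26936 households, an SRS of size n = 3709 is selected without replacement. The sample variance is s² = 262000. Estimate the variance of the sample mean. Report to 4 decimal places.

Under SRS without replacement, Var(ȳ) = (1 − f)·s²/n with f = n/N = 3709/26936 = 0.13769676.
Var(ȳ) = (1 − 0.13769676)·262000/3709 = 0.86230324·70.638986 = 60.912227.

60.9122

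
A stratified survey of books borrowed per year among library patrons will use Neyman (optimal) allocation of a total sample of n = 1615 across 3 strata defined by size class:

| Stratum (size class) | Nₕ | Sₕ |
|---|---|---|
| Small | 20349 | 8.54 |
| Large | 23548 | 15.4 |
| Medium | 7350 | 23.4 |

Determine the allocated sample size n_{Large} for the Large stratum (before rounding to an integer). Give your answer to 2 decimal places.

826.73

Neyman allocation: nₕ = n·NₕSₕ / Σⱼ NⱼSⱼ.
Σ NⱼSⱼ = 20349·8.54 + 23548·15.4 + 7350·23.4 = 708409.66.
n_{Large} = 1615·23548·15.4 / 708409.66 = 826.73.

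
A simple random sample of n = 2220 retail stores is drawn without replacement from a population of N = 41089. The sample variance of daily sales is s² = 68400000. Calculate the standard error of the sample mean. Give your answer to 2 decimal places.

170.72

Under SRS without replacement, Var(ȳ) = (1 − f)·s²/n with f = n/N = 2220/41089 = 0.05402906.
Var(ȳ) = (1 − 0.05402906)·68400000/2220 = 0.94597094·30810.811 = 29146.132.
SE(ȳ) = √(29146.132) = 170.72.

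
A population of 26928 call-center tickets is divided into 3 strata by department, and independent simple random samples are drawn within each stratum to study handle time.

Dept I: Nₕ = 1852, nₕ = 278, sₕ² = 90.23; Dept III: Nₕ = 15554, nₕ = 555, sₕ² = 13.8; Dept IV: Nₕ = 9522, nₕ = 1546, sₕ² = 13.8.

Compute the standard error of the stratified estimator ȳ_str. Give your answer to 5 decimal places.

Var(ȳ_str) = Σₕ Wₕ²(1 − fₕ)sₕ²/nₕ with Wₕ = Nₕ/N, N = 26928.
Dept I: Wₕ = 0.06877600; term = 0.06877600²·(1 − 0.15010799)·90.23/278 = 0.0013047992.
Dept III: Wₕ = 0.57761438; term = 0.57761438²·(1 − 0.03568214)·13.8/555 = 0.0079998585.
Dept IV: Wₕ = 0.35360963; term = 0.35360963²·(1 − 0.16236085)·13.8/1546 = 9.3492058 × 10^-4.
Sum = 0.010239578.
SE = √(0.010239578) = 0.10119.

0.10119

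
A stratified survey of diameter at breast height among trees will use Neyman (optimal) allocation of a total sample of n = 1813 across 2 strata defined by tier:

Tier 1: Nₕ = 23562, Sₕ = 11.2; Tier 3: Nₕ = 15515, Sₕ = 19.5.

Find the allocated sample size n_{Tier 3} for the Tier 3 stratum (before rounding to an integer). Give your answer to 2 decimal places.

Neyman allocation: nₕ = n·NₕSₕ / Σⱼ NⱼSⱼ.
Σ NⱼSⱼ = 23562·11.2 + 15515·19.5 = 566436.9.
n_{Tier 3} = 1813·15515·19.5 / 566436.9 = 968.35.

968.35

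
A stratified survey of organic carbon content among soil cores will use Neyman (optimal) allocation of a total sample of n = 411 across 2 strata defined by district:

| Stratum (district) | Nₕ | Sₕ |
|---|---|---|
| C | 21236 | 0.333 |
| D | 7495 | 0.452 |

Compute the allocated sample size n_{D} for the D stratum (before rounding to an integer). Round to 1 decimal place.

Neyman allocation: nₕ = n·NₕSₕ / Σⱼ NⱼSⱼ.
Σ NⱼSⱼ = 21236·0.333 + 7495·0.452 = 10459.328.
n_{D} = 411·7495·0.452 / 10459.328 = 133.1.

133.1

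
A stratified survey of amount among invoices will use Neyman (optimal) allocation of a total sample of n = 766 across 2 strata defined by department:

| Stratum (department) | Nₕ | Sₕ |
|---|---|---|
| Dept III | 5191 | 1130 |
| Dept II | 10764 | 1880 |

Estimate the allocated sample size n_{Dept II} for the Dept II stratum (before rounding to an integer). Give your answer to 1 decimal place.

Neyman allocation: nₕ = n·NₕSₕ / Σⱼ NⱼSⱼ.
Σ NⱼSⱼ = 5191·1130 + 10764·1880 = 2.610215 × 10^7.
n_{Dept II} = 766·10764·1880 / (2.610215 × 10^7) = 593.9.

593.9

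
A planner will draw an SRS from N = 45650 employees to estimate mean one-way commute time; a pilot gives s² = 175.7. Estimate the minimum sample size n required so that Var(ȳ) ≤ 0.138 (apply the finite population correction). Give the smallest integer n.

Without fpc, n₀ = s²/D = 175.7/0.138 = 1273.1884.
With fpc, (1 − n/N)·s²/n ≤ D requires n ≥ n₀/(1 + n₀/N) = 1273.1884/(1 + 1273.1884/45650) = 1238.6424.
Rounding up, n = 1239.

1239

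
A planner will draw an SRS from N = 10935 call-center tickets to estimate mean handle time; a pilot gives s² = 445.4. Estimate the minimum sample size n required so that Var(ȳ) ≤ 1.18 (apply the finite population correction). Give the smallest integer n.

365

Without fpc, n₀ = s²/D = 445.4/1.18 = 377.4576.
With fpc, (1 − n/N)·s²/n ≤ D requires n ≥ n₀/(1 + n₀/N) = 377.4576/(1 + 377.4576/10935) = 364.8631.
Rounding up, n = 365.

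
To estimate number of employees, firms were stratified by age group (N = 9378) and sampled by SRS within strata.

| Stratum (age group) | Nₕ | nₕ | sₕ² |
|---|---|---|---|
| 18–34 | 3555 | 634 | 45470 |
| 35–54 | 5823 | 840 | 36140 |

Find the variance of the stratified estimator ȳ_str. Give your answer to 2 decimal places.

Var(ȳ_str) = Σₕ Wₕ²(1 − fₕ)sₕ²/nₕ with Wₕ = Nₕ/N, N = 9378.
18–34: Wₕ = 0.37907869; term = 0.37907869²·(1 − 0.17834037)·45470/634 = 8.4681083.
35–54: Wₕ = 0.62092131; term = 0.62092131²·(1 − 0.14425554)·36140/840 = 14.194696.
Sum = 22.662804.

22.66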